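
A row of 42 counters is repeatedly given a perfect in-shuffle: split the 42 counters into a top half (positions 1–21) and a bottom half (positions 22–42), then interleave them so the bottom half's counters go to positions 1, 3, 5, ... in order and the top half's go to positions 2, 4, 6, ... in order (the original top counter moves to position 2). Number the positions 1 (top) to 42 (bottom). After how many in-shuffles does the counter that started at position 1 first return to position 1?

Follow position 1 under repeated in-shuffles:
1 → 2 → 4 → 8 → 16 → 32 → 21 → 42 → 41 → 39 → 35 → 27 → 11 → 22 → 1
It first returns after 14 in-shuffles.

14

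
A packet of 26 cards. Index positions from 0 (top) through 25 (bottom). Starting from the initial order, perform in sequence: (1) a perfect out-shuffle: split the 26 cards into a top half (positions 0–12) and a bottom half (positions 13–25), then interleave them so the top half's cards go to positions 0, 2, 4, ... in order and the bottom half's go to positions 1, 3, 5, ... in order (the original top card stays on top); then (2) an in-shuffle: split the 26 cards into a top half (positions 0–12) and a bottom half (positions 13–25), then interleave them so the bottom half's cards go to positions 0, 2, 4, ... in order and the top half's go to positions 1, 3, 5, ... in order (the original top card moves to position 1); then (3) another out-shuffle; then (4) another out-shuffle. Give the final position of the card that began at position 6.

Track the card from position 6 forward through each operation:
  after op 1 (out-shuffle): 6 → 12
  after op 2 (in-shuffle): 12 → 25
  after op 3 (out-shuffle): 25 → 25
  after op 4 (out-shuffle): 25 → 25

25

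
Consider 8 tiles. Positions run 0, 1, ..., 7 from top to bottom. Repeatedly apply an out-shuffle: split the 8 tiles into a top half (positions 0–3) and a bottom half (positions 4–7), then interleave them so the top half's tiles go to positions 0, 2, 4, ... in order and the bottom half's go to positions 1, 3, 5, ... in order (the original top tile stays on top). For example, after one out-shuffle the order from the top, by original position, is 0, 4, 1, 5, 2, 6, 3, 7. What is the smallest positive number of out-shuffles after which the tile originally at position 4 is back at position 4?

3

Follow position 4 under repeated out-shuffles:
4 → 1 → 2 → 4
It first returns after 3 out-shuffles.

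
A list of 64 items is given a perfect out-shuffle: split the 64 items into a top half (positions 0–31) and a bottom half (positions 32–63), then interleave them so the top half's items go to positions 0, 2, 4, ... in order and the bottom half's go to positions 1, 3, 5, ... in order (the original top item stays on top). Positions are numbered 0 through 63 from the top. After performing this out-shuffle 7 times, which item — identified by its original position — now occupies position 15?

Work backwards from position 15, undoing one out-shuffle at a time:
15 ← 39 ← 51 ← 57 ← 60 ← 30 ← 15 ← 39
So the item now at position 15 started at position 39.

39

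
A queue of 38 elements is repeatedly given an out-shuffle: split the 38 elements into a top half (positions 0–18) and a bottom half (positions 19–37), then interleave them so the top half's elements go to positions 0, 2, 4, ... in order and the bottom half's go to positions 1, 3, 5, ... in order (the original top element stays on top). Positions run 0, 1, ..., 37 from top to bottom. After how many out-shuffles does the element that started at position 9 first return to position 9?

36

Follow position 9 under repeated out-shuffles:
9 → 18 → 36 → 35 → 33 → 29 → 21 → 5 → ... → 9 (length 36)
It first returns after 36 out-shuffles.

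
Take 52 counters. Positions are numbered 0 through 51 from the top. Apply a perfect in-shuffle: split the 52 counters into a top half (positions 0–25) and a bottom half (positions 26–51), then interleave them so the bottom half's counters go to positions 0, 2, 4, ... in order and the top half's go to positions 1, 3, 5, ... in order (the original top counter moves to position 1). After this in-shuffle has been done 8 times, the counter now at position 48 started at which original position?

23

Work backwards from position 48, undoing one in-shuffle at a time:
48 ← 50 ← 51 ← 25 ← 12 ← 32 ← 42 ← 47 ← 23
So the counter now at position 48 started at position 23.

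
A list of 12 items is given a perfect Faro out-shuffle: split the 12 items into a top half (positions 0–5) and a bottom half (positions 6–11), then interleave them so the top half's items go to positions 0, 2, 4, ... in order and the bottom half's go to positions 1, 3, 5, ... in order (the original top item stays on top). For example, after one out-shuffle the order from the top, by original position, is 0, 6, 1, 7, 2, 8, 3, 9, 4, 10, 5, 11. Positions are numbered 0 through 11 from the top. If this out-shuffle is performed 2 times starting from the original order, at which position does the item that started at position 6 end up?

Track the item's position through each out-shuffle:
6 → 1 → 2

2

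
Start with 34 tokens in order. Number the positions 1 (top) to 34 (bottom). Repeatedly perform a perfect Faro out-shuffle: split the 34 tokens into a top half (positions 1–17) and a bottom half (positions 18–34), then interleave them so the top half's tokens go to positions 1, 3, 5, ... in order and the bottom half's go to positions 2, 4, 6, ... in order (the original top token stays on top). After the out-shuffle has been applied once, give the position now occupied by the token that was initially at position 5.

9

Track the token's position through each out-shuffle:
5 → 9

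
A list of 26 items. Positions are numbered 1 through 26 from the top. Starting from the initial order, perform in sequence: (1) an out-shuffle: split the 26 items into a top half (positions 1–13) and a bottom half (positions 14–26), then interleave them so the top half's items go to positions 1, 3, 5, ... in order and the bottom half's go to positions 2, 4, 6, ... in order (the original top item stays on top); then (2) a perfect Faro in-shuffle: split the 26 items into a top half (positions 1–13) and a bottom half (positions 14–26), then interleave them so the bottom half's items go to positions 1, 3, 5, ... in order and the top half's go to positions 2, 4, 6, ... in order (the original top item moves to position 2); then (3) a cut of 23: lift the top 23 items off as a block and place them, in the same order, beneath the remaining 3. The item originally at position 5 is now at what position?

21

Track the item from position 5 forward through each operation:
  after op 1 (out-shuffle): 5 → 9
  after op 2 (in-shuffle): 9 → 18
  after op 3 (cut 23): 18 → 21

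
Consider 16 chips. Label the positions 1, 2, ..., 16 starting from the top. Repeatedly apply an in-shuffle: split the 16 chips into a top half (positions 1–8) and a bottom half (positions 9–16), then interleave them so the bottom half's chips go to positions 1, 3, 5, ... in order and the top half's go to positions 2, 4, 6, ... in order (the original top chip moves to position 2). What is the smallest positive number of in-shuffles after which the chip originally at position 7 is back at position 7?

Follow position 7 under repeated in-shuffles:
7 → 14 → 11 → 5 → 10 → 3 → 6 → 12 → 7
It first returns after 8 in-shuffles.

8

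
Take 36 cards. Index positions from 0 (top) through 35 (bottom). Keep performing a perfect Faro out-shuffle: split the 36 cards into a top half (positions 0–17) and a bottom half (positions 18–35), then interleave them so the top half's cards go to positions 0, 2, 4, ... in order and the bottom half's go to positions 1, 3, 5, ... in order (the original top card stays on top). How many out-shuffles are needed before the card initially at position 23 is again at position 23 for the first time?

Follow position 23 under repeated out-shuffles:
23 → 11 → 22 → 9 → 18 → 1 → 2 → 4 → 8 → 16 → 32 → 29 → 23
It first returns after 12 out-shuffles.

12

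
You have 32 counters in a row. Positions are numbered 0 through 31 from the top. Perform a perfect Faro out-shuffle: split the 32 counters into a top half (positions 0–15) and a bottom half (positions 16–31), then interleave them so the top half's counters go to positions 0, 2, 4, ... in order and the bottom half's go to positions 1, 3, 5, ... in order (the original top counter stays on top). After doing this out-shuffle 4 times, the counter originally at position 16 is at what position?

Track the counter's position through each out-shuffle:
16 → 1 → 2 → 4 → 8

8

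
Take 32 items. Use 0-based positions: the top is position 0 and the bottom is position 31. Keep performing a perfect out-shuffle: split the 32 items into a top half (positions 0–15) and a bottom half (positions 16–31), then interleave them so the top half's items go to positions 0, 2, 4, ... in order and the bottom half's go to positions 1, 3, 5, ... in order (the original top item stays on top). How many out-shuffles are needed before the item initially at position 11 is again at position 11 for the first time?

Follow position 11 under repeated out-shuffles:
11 → 22 → 13 → 26 → 21 → 11
It first returns after 5 out-shuffles.

5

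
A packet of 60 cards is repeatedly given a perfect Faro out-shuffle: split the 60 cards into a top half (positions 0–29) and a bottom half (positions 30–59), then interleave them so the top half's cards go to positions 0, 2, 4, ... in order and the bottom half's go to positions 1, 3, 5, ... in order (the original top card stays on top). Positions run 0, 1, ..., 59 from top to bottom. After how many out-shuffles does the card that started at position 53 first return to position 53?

Follow position 53 under repeated out-shuffles:
53 → 47 → 35 → 11 → 22 → 44 → 29 → 58 → ... → 53 (length 58)
It first returns after 58 out-shuffles.

58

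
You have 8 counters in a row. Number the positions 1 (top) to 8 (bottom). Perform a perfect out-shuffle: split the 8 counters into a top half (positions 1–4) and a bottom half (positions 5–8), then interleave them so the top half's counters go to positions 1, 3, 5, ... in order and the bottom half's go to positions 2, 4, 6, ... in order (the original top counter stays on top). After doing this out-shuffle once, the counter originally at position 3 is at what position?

5

Track the counter's position through each out-shuffle:
3 → 5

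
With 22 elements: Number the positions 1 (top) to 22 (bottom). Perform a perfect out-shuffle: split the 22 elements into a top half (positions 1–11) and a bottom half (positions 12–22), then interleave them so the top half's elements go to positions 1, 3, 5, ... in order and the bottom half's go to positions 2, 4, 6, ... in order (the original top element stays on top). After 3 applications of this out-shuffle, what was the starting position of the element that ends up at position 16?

16

Work backwards from position 16, undoing one out-shuffle at a time:
16 ← 19 ← 10 ← 16
So the element now at position 16 started at position 16.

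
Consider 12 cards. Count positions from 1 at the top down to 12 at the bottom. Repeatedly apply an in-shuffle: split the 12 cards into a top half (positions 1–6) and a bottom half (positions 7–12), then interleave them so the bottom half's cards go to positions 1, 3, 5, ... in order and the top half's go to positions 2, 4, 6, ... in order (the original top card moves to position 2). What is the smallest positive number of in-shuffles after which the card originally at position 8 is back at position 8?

12

Follow position 8 under repeated in-shuffles:
8 → 3 → 6 → 12 → 11 → 9 → 5 → 10 → 7 → 1 → 2 → 4 → 8
It first returns after 12 in-shuffles.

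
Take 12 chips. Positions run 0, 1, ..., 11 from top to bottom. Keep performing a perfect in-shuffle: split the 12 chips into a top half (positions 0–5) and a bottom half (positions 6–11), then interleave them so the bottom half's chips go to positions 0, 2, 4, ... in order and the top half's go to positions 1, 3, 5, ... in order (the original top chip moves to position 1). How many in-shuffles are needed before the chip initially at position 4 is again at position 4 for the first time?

12

Follow position 4 under repeated in-shuffles:
4 → 9 → 6 → 0 → 1 → 3 → 7 → 2 → 5 → 11 → 10 → 8 → 4
It first returns after 12 in-shuffles.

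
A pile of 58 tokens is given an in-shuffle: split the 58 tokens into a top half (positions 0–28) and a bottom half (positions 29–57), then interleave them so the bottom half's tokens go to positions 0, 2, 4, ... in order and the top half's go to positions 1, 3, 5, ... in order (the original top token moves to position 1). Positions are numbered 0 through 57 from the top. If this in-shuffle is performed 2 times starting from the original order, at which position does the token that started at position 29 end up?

Track the token's position through each in-shuffle:
29 → 0 → 1

1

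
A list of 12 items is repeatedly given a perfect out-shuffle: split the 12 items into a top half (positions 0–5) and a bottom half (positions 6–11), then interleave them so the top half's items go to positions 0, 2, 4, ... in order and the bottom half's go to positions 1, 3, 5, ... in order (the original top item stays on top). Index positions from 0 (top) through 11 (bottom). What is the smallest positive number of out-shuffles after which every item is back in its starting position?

The out-shuffle permutes the 12 positions with cycle lengths [1, 1, 10].
Every item is home exactly when every cycle has completed a whole number of laps, i.e. after lcm(1, 10) = 10 out-shuffles.

10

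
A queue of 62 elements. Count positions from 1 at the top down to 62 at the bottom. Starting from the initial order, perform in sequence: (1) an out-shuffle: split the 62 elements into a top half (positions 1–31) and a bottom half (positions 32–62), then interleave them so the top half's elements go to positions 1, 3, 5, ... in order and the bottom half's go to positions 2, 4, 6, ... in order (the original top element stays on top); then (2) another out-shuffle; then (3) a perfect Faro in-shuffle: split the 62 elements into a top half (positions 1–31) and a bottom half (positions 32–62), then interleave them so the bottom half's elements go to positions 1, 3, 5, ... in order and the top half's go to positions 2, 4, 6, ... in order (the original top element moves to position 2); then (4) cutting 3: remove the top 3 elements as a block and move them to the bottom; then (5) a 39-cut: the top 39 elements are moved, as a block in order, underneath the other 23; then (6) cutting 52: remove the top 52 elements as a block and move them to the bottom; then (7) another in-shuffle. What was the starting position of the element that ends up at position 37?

Undo the operations in reverse order, starting from position 37:
  undo op 7 (in-shuffle, from bottom half): 37 ← 50
  undo op 6 (cut 52): 50 ← 40
  undo op 5 (cut 39): 40 ← 17
  undo op 4 (cut 3): 17 ← 20
  undo op 3 (in-shuffle, from top half): 20 ← 10
  undo op 2 (out-shuffle, from bottom half): 10 ← 36
  undo op 1 (out-shuffle, from bottom half): 36 ← 49
So the element at position 37 came from original position 49.

49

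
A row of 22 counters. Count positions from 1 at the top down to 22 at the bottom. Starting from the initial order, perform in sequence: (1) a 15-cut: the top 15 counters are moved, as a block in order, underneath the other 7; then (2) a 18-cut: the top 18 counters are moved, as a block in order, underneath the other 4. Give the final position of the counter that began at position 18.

Track the counter from position 18 forward through each operation:
  after op 1 (cut 15): 18 → 3
  after op 2 (cut 18): 3 → 7

7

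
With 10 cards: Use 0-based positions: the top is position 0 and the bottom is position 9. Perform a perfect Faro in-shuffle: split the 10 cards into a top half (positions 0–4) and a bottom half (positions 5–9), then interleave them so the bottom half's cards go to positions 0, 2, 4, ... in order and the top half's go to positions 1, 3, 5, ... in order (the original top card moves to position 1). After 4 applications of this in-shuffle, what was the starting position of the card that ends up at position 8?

Work backwards from position 8, undoing one in-shuffle at a time:
8 ← 9 ← 4 ← 7 ← 3
So the card now at position 8 started at position 3.

3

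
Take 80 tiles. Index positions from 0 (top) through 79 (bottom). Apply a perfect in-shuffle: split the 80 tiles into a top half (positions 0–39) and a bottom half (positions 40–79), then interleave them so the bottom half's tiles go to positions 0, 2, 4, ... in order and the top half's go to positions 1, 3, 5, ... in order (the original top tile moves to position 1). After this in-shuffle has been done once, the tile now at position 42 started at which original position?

Work backwards from position 42, undoing one in-shuffle at a time:
42 ← 61
So the tile now at position 42 started at position 61.

61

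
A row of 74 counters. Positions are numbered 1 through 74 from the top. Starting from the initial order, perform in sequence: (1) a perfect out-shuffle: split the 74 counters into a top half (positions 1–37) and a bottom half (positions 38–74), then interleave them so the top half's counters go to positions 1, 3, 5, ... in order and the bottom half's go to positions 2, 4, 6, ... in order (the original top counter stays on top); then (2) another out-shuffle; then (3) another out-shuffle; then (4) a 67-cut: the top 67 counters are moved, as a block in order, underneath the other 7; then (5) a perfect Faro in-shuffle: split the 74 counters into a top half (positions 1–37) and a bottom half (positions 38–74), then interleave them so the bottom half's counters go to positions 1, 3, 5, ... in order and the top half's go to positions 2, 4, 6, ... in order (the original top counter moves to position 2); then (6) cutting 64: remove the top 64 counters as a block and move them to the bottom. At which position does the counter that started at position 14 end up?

Track the counter from position 14 forward through each operation:
  after op 1 (out-shuffle): 14 → 27
  after op 2 (out-shuffle): 27 → 53
  after op 3 (out-shuffle): 53 → 32
  after op 4 (cut 67): 32 → 39
  after op 5 (in-shuffle): 39 → 3
  after op 6 (cut 64): 3 → 13

13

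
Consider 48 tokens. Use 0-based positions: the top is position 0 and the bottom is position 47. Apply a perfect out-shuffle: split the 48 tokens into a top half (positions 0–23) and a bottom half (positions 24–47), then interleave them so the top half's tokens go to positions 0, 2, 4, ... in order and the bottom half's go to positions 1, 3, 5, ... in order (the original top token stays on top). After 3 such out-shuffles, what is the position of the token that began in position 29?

Track the token's position through each out-shuffle:
29 → 11 → 22 → 44

44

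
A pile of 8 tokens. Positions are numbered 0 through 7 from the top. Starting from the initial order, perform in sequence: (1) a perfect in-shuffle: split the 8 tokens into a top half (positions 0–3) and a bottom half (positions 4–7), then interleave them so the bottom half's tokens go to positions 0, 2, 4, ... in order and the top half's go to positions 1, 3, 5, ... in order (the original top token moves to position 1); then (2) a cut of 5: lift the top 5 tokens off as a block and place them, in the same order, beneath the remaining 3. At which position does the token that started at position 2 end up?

Track the token from position 2 forward through each operation:
  after op 1 (in-shuffle): 2 → 5
  after op 2 (cut 5): 5 → 0

0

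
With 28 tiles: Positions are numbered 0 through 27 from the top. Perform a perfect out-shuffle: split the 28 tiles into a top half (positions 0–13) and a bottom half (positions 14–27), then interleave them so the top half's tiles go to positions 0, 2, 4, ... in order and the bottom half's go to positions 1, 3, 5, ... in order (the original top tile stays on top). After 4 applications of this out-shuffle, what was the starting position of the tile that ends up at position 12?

21

Work backwards from position 12, undoing one out-shuffle at a time:
12 ← 6 ← 3 ← 15 ← 21
So the tile now at position 12 started at position 21.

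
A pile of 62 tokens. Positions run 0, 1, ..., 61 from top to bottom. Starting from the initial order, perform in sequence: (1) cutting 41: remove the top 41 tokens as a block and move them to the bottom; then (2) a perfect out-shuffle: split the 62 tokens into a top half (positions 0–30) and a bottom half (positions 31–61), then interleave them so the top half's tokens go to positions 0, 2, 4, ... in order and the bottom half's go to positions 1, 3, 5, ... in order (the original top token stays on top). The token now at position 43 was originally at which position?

31

Undo the operations in reverse order, starting from position 43:
  undo op 2 (out-shuffle, from bottom half): 43 ← 52
  undo op 1 (cut 41): 52 ← 31
So the token at position 43 came from original position 31.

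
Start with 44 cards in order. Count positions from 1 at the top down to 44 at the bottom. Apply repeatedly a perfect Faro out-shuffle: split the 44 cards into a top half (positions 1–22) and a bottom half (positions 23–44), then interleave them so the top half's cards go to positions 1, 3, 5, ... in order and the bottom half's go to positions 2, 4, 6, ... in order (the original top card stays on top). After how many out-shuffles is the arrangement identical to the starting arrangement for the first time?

14

The out-shuffle permutes the 44 positions with cycle lengths [1, 1, 14, 14, 14].
Every card is home exactly when every cycle has completed a whole number of laps, i.e. after lcm(1, 14) = 14 out-shuffles.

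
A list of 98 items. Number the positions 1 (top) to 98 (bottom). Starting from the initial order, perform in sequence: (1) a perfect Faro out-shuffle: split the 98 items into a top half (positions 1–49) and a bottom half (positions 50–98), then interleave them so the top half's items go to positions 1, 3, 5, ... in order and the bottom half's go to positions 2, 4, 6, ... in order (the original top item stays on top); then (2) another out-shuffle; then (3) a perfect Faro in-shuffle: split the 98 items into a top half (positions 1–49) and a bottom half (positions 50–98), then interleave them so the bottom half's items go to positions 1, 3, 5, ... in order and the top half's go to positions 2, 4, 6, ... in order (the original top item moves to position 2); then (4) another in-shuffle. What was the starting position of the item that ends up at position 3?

68

Undo the operations in reverse order, starting from position 3:
  undo op 4 (in-shuffle, from bottom half): 3 ← 51
  undo op 3 (in-shuffle, from bottom half): 51 ← 75
  undo op 2 (out-shuffle, from top half): 75 ← 38
  undo op 1 (out-shuffle, from bottom half): 38 ← 68
So the item at position 3 came from original position 68.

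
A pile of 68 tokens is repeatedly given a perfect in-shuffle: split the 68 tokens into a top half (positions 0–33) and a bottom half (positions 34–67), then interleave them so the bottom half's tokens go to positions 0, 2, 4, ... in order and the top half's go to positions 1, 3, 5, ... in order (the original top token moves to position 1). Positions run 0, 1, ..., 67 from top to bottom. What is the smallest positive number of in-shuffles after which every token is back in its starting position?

22

The in-shuffle permutes the 68 positions with cycle lengths [2, 11, 11, 22, 22].
Every token is home exactly when every cycle has completed a whole number of laps, i.e. after lcm(2, 11, 22) = 22 in-shuffles.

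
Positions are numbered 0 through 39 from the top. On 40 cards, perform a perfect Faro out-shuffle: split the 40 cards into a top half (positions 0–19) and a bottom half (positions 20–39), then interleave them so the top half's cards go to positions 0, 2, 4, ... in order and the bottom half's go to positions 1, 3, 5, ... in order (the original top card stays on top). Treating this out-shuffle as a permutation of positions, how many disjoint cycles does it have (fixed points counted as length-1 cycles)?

Trace each unvisited position around until it returns:
(0) (1 2 4 8 16 32 ... len 12) (3 6 12 24 9 18 ... len 12) (7 14 28 17 34 29 ... len 12) (13 26) (39)
6 cycles in total.

6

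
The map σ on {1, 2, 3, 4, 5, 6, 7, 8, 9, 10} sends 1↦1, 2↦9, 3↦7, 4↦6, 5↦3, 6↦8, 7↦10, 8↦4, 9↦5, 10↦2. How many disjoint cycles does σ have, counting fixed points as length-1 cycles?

3

Cycle decomposition: (1) (2 9 5 3 7 10) (4 6 8).
3 cycles.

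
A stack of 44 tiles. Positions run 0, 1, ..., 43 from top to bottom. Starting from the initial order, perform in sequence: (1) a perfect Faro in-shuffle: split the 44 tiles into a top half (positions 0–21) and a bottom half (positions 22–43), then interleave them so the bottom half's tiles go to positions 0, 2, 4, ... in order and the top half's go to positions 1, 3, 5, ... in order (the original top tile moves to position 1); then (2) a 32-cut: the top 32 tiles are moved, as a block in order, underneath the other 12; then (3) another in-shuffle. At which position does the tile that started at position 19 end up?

Track the tile from position 19 forward through each operation:
  after op 1 (in-shuffle): 19 → 39
  after op 2 (cut 32): 39 → 7
  after op 3 (in-shuffle): 7 → 15

15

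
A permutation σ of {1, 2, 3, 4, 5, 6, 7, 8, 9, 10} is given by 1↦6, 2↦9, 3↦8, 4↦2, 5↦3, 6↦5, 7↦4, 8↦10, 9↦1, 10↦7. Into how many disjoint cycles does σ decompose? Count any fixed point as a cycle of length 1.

1

Cycle decomposition: (1 6 5 3 8 10 7 4 2 9).
1 cycle.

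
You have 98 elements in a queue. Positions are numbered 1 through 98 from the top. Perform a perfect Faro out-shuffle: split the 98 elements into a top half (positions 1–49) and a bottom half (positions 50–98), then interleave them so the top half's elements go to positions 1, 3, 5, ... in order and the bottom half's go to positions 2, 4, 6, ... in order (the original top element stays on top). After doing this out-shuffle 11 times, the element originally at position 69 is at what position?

70

Track the element's position through each out-shuffle:
69 → 40 → 79 → 60 → 22 → 43 → 85 → 72 → 46 → 91 → 84 → 70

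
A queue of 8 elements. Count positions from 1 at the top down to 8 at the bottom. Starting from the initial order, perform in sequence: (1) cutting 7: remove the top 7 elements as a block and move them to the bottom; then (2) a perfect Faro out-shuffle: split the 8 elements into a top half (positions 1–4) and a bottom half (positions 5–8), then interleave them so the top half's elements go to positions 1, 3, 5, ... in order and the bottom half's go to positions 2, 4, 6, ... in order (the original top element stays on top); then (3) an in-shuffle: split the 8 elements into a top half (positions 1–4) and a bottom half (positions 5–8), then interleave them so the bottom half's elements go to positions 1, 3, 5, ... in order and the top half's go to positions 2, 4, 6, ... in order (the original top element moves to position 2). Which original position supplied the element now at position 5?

3

Undo the operations in reverse order, starting from position 5:
  undo op 3 (in-shuffle, from bottom half): 5 ← 7
  undo op 2 (out-shuffle, from top half): 7 ← 4
  undo op 1 (cut 7): 4 ← 3
So the element at position 5 came from original position 3.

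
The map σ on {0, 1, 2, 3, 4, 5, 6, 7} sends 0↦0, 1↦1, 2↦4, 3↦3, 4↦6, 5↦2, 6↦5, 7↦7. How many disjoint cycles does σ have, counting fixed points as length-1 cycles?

5

Cycle decomposition: (0) (1) (2 4 6 5) (3) (7).
5 cycles.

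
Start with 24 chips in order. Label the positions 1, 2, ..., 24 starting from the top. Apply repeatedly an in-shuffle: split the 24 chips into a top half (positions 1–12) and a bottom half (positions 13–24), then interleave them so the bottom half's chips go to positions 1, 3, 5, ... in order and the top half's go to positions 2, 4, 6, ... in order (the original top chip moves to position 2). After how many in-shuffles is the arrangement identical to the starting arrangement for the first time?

20

The in-shuffle permutes the 24 positions with cycle lengths [4, 20].
Every chip is home exactly when every cycle has completed a whole number of laps, i.e. after lcm(4, 20) = 20 in-shuffles.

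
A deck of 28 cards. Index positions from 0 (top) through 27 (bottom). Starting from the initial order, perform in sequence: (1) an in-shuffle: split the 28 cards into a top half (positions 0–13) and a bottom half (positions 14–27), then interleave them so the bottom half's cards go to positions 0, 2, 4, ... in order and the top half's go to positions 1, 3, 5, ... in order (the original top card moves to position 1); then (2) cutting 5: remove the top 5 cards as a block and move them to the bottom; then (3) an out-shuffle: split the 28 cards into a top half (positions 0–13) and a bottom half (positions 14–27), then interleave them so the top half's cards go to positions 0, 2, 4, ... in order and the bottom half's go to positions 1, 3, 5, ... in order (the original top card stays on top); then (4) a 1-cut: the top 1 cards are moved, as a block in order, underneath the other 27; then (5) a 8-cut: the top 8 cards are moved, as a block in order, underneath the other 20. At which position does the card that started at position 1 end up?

16

Track the card from position 1 forward through each operation:
  after op 1 (in-shuffle): 1 → 3
  after op 2 (cut 5): 3 → 26
  after op 3 (out-shuffle): 26 → 25
  after op 4 (cut 1): 25 → 24
  after op 5 (cut 8): 24 → 16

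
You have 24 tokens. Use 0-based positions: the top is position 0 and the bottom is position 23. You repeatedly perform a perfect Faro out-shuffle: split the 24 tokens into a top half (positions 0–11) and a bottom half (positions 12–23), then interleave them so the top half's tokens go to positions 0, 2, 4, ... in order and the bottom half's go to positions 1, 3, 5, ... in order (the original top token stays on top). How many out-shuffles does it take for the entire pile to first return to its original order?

The out-shuffle permutes the 24 positions with cycle lengths [1, 1, 11, 11].
Every token is home exactly when every cycle has completed a whole number of laps, i.e. after lcm(1, 11) = 11 out-shuffles.

11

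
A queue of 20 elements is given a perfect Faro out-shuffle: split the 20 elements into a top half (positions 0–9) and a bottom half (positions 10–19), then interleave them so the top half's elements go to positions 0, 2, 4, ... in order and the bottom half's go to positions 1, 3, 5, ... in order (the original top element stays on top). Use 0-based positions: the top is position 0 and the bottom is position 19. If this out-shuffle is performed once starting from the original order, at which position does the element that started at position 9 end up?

Track the element's position through each out-shuffle:
9 → 18

18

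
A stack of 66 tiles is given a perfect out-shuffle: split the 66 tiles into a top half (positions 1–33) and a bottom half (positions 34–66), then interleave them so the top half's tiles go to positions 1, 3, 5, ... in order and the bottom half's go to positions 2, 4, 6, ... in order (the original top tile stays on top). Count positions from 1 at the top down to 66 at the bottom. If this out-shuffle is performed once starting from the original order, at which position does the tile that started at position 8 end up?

Track the tile's position through each out-shuffle:
8 → 15

15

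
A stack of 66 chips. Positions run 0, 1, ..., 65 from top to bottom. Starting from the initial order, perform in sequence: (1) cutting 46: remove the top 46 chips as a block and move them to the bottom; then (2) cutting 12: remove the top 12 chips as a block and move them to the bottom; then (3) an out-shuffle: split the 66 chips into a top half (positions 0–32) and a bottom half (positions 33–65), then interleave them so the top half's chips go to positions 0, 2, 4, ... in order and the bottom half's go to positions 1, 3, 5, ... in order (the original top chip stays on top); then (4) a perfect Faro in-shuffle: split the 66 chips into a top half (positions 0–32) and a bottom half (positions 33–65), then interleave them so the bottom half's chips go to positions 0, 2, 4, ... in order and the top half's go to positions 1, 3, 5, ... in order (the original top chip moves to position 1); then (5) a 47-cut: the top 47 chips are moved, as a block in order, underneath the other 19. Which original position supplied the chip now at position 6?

Undo the operations in reverse order, starting from position 6:
  undo op 5 (cut 47): 6 ← 53
  undo op 4 (in-shuffle, from top half): 53 ← 26
  undo op 3 (out-shuffle, from top half): 26 ← 13
  undo op 2 (cut 12): 13 ← 25
  undo op 1 (cut 46): 25 ← 5
So the chip at position 6 came from original position 5.

5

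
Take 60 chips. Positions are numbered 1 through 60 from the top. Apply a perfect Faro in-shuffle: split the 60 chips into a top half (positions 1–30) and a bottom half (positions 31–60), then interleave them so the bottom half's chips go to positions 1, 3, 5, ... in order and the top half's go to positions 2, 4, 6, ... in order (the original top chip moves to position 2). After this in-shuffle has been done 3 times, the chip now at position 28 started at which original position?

34

Work backwards from position 28, undoing one in-shuffle at a time:
28 ← 14 ← 7 ← 34
So the chip now at position 28 started at position 34.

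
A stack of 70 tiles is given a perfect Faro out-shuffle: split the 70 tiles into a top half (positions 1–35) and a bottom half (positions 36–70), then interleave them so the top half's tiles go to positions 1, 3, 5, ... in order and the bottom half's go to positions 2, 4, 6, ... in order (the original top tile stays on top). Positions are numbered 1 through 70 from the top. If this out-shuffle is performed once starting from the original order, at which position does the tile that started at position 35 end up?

Track the tile's position through each out-shuffle:
35 → 69

69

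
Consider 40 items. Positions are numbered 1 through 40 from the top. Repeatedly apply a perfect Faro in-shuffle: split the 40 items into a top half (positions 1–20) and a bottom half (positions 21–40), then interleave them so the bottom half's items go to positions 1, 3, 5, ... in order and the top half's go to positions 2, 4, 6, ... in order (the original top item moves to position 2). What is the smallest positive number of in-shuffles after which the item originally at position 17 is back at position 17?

20

Follow position 17 under repeated in-shuffles:
17 → 34 → 27 → 13 → 26 → 11 → 22 → 3 → 6 → 12 → 24 → 7 → 14 → 28 → 15 → 30 → 19 → 38 → 35 → 29 → 17
It first returns after 20 in-shuffles.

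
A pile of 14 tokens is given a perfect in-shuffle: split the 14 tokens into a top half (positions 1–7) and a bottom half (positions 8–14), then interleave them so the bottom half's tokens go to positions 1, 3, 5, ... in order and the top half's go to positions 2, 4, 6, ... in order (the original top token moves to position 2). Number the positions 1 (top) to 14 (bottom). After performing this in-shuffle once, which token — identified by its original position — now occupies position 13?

Work backwards from position 13, undoing one in-shuffle at a time:
13 ← 14
So the token now at position 13 started at position 14.

14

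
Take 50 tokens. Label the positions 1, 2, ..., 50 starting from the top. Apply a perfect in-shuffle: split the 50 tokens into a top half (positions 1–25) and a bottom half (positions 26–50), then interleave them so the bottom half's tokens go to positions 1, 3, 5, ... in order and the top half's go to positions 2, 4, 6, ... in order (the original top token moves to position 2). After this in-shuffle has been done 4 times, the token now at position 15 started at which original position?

Work backwards from position 15, undoing one in-shuffle at a time:
15 ← 33 ← 42 ← 21 ← 36
So the token now at position 15 started at position 36.

36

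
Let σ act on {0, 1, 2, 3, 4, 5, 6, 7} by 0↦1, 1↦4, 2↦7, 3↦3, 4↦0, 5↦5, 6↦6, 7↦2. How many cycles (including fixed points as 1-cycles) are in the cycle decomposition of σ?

Cycle decomposition: (0 1 4) (2 7) (3) (5) (6).
5 cycles.

5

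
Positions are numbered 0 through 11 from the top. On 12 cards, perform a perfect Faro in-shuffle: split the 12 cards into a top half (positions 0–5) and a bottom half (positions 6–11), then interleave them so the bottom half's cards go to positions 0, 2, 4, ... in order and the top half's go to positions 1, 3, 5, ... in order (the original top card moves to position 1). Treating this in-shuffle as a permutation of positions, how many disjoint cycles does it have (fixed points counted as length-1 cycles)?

Trace each unvisited position around until it returns:
(0 1 3 7 2 5 ... len 12)
1 cycle in total.

1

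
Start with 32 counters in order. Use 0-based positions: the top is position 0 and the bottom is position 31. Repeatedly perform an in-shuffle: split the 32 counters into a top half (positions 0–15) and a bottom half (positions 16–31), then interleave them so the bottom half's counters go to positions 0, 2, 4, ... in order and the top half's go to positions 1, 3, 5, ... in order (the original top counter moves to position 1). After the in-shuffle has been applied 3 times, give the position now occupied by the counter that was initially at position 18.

Track the counter's position through each in-shuffle:
18 → 4 → 9 → 19

19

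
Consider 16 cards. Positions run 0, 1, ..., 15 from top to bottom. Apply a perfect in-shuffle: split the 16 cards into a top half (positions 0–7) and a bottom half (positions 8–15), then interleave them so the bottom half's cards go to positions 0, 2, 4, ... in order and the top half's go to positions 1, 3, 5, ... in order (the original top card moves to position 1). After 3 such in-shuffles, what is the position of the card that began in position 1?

15

Track the card's position through each in-shuffle:
1 → 3 → 7 → 15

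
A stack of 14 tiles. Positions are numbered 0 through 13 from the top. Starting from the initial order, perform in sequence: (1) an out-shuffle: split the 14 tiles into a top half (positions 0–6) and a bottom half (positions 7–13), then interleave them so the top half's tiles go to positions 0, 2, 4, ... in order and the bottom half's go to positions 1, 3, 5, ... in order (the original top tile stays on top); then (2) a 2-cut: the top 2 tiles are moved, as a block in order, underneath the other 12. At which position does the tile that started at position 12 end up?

9

Track the tile from position 12 forward through each operation:
  after op 1 (out-shuffle): 12 → 11
  after op 2 (cut 2): 11 → 9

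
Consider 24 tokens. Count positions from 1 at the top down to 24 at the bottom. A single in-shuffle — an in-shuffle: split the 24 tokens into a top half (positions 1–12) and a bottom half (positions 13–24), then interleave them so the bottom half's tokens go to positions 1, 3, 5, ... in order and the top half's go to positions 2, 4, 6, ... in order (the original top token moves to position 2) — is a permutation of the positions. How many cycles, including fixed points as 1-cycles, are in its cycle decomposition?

Trace each unvisited position around until it returns:
(1 2 4 8 16 7 ... len 20) (5 10 20 15)
2 cycles in total.

2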